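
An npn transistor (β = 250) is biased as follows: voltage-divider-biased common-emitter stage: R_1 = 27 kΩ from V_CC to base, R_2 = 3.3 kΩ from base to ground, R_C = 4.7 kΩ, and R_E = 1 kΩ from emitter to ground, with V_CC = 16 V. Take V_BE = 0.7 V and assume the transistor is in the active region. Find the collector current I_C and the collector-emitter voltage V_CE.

Thevenize the base divider: V_Th = V_CC·R_2/(R_1+R_2) = 16×3.3/30.3 = 1.74 V, R_Th = R_1‖R_2 = 2.94 kΩ.
Base-emitter loop: V_Th = I_B·R_Th + V_BE + (β+1)I_B·R_E, so I_B = (1.74 − 0.7) / (2.94 + 251×1) = 0.00411 mA.
I_C = β·I_B = 250×0.00411 = 1.03 mA, and I_E = (β+1)I_B = 1.03 mA.
V_CE = V_CC − I_C·R_C − I_E·R_E = 16 − 1.03×4.7 − 1.03×1 = 10.1 V.
V_CE = 10.1 V > 0.2 V confirms active-region operation.

I_C ≈ 1 mA, V_CE ≈ 10 V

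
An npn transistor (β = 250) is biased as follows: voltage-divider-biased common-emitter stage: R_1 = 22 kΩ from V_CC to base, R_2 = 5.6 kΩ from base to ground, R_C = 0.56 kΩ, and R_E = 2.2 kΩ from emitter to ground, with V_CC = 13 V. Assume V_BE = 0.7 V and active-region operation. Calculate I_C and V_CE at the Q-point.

I_C ≈ 0.87 mA, V_CE ≈ 11 V

Thevenize the base divider: V_Th = V_CC·R_2/(R_1+R_2) = 13×5.6/27.6 = 2.64 V, R_Th = R_1‖R_2 = 4.46 kΩ.
Base-emitter loop: V_Th = I_B·R_Th + V_BE + (β+1)I_B·R_E, so I_B = (2.64 − 0.7) / (4.46 + 251×2.2) = 0.00348 mA.
I_C = β·I_B = 250×0.00348 = 0.87 mA, and I_E = (β+1)I_B = 0.874 mA.
V_CE = V_CC − I_C·R_C − I_E·R_E = 13 − 0.87×0.56 − 0.874×2.2 = 10.6 V.
V_CE = 10.6 V > 0.2 V confirms active-region operation.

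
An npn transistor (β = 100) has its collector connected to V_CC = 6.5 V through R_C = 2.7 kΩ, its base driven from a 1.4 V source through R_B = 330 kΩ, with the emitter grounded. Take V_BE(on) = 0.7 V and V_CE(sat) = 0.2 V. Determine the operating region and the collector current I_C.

active; I_C ≈ 0.21 mA

Assume active. Base-emitter loop: I_B = (V_BB − V_BE)/R_B = (1.4 − 0.7)/330 = 0.00212 mA.
I_C = β·I_B = 100×0.00212 = 0.212 mA.
V_CE = V_CC − I_C·R_C = 6.5 − 0.212×2.7 = 5.93 V > V_CE(sat), so the active-region assumption holds.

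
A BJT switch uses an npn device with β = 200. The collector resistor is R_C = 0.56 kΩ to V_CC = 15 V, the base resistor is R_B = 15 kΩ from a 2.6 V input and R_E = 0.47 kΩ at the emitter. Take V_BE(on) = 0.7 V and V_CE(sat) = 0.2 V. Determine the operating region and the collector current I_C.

active; I_C ≈ 3.5 mA

Assume active. Base-emitter loop: I_B = (V_BB − V_BE)/(R_B + (β+1)R_E) = (2.6 − 0.7)/(15 + 201×0.47) = 0.0174 mA.
I_C = β·I_B = 200×0.0174 = 3.47 mA.
V_CE = V_CC − I_C·R_C − I_E·R_E = 15 − 3.47×0.56 − 3.49×0.47 = 11.4 V > V_CE(sat), so the active-region assumption holds.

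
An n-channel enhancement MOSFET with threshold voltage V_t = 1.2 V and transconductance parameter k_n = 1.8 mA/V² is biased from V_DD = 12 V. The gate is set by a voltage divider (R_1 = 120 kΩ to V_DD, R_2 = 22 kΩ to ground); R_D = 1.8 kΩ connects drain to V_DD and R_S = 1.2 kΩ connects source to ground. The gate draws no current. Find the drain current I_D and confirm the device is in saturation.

V_G = V_DD·R_2/(R_1+R_2) = 12×22/142 = 1.86 V.
Assume saturation: I_D = (k_n/2)(V_GS − V_t)² with V_GS = V_G − I_D·R_S = 1.86 − 1.2·I_D.
Substituting gives 1.3·I_D² − 2.42·I_D + 0.391 = 0, with roots I_D = 0.178 or 1.69 mA.
The root I_D = 1.69 mA gives V_GS = -0.171 V ≤ V_t, so take I_D = 0.178 mA.
Then V_GS = 1.65 V and V_DS = V_DD − I_D(R_D+R_S) = 12 − 0.178×3 = 11.5 V.
Saturation requires V_DS ≥ V_GS − V_t = 0.445 V; 11.5 ≥ 0.445 ✓.

I_D ≈ 0.18 mA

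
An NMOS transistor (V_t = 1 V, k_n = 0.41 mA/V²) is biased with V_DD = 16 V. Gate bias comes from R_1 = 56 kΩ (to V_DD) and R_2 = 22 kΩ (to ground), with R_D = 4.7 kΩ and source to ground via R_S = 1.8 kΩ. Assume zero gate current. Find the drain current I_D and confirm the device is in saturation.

I_D ≈ 0.83 mA

V_G = V_DD·R_2/(R_1+R_2) = 16×22/78 = 4.51 V.
Assume saturation: I_D = (k_n/2)(V_GS − V_t)² with V_GS = V_G − I_D·R_S = 4.51 − 1.8·I_D.
Substituting gives 0.664·I_D² − 3.59·I_D + 2.53 = 0, with roots I_D = 0.832 or 4.58 mA.
The root I_D = 4.58 mA gives V_GS = -3.72 V ≤ V_t, so take I_D = 0.832 mA.
Then V_GS = 3.01 V and V_DS = V_DD − I_D(R_D+R_S) = 16 − 0.832×6.5 = 10.6 V.
Saturation requires V_DS ≥ V_GS − V_t = 2.01 V; 10.6 ≥ 2.01 ✓.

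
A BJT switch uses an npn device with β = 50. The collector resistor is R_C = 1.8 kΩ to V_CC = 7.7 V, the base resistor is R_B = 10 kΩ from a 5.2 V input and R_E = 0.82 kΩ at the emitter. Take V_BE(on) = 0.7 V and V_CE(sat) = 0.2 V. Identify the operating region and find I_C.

Assume active: I_B = (5.2 − 0.7)/(10 + 51×0.82) = 0.0868 mA, I_C = β·I_B = 4.34 mA.
Then V_CE = 7.7 − 4.34×1.8 − 4.43×0.82 = -3.75 V < 0.2 V — the active assumption fails.
Re-solve with V_CE = 0.2 V. KCL at the emitter: V_E/R_E = (V_BB−0.7−V_E)/R_B + (V_CC−0.2−V_E)/R_C, giving V_E = 2.46 V.
I_C = (V_CC − 0.2 − V_E)/R_C = (7.5 − 2.46)/1.8 = 2.8 mA.
Check: I_B = (4.5 − 2.46)/10 = 0.204 mA, and β·I_B = 10.2 mA > I_C, confirming saturation.

saturation; I_C ≈ 2.8 mA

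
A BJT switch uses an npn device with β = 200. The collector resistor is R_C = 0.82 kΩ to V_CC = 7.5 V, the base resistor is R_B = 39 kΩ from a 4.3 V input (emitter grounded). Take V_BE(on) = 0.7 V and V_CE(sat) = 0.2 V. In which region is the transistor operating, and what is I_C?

Assume active: I_B = (4.3 − 0.7)/39 = 0.0923 mA, giving I_C = β·I_B = 18.5 mA.
But then V_CE = 7.5 − 18.5×0.82 = -7.64 V < V_CE(sat) = 0.2 V — impossible in the active region.
So the transistor is saturated. With V_CE = 0.2 V, I_C = (V_CC − 0.2)/R_C = 7.3/0.82 = 8.9 mA.
Check: β·I_B = 18.5 mA > I_C = 8.9 mA, confirming saturation.

saturation; I_C ≈ 8.9 mA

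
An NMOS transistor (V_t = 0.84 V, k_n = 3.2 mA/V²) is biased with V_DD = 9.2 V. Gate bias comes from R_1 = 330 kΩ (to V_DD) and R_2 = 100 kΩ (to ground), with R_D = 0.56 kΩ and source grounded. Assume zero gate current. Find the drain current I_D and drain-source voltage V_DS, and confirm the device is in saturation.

I_D ≈ 2.7 mA, V_DS ≈ 7.7 V

V_G = V_DD·R_2/(R_1+R_2) = 9.2×100/430 = 2.14 V. With the source grounded, V_GS = V_G = 2.14 V.
Assume saturation: I_D = (k_n/2)(V_GS − V_t)² = (3.2/2)×(2.14 − 0.84)² = 1.6×1.3² = 2.7 mA.
V_DS = V_DD − I_D·R_D = 9.2 − 2.7×0.56 = 7.69 V.
Saturation requires V_DS ≥ V_GS − V_t = 1.3 V; 7.69 ≥ 1.3 ✓.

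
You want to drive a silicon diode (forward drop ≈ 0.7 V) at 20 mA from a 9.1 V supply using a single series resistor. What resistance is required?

R ≈ 0.42 kΩ

The resistor drops V_S − V_D = 9.1 − 0.7 = 8.4 V at 20 mA.
R = 8.4 V / 20 mA = 0.42 kΩ.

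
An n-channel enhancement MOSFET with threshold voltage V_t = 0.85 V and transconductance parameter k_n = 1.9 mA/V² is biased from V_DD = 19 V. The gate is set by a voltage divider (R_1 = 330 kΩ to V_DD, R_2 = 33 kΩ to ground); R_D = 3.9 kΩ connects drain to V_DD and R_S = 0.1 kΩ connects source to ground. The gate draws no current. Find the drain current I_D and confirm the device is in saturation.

I_D ≈ 0.63 mA

V_G = V_DD·R_2/(R_1+R_2) = 19×33/363 = 1.73 V.
Assume saturation: I_D = (k_n/2)(V_GS − V_t)² with V_GS = V_G − I_D·R_S = 1.73 − 0.1·I_D.
Substituting gives 0.0095·I_D² − 1.17·I_D + 0.731 = 0, with roots I_D = 0.63 or 122 mA.
The root I_D = 122 mA gives V_GS = -10.5 V ≤ V_t, so take I_D = 0.63 mA.
Then V_GS = 1.66 V and V_DS = V_DD − I_D(R_D+R_S) = 19 − 0.63×4 = 16.5 V.
Saturation requires V_DS ≥ V_GS − V_t = 0.814 V; 16.5 ≥ 0.814 ✓.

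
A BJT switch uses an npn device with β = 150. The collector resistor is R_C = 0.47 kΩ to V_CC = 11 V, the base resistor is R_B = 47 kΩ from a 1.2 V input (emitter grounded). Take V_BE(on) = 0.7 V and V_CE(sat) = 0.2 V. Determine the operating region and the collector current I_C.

Assume active. Base-emitter loop: I_B = (V_BB − V_BE)/R_B = (1.2 − 0.7)/47 = 0.0106 mA.
I_C = β·I_B = 150×0.0106 = 1.6 mA.
V_CE = V_CC − I_C·R_C = 11 − 1.6×0.47 = 10.2 V > V_CE(sat), so the active-region assumption holds.

active; I_C ≈ 1.6 mA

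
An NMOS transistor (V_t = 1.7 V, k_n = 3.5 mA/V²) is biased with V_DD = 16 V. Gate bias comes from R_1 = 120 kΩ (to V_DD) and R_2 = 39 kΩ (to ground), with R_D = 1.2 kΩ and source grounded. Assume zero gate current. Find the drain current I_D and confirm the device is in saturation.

I_D ≈ 8.7 mA

V_G = V_DD·R_2/(R_1+R_2) = 16×39/159 = 3.92 V. With the source grounded, V_GS = V_G = 3.92 V.
Assume saturation: I_D = (k_n/2)(V_GS − V_t)² = (3.5/2)×(3.92 − 1.7)² = 1.75×2.22² = 8.66 mA.
V_DS = V_DD − I_D·R_D = 16 − 8.66×1.2 = 5.61 V.
Saturation requires V_DS ≥ V_GS − V_t = 2.22 V; 5.61 ≥ 2.22 ✓.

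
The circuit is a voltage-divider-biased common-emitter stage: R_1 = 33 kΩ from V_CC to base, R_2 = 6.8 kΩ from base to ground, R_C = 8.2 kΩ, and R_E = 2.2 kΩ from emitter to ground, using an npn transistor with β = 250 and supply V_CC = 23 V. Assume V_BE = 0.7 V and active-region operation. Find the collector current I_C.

Thevenize the base divider: V_Th = V_CC·R_2/(R_1+R_2) = 23×6.8/39.8 = 3.93 V, R_Th = R_1‖R_2 = 5.64 kΩ.
Base-emitter loop: V_Th = I_B·R_Th + V_BE + (β+1)I_B·R_E, so I_B = (3.93 − 0.7) / (5.64 + 251×2.2) = 0.00579 mA.
I_C = β·I_B = 250×0.00579 = 1.45 mA, and I_E = (β+1)I_B = 1.45 mA.
V_CE = V_CC − I_C·R_C − I_E·R_E = 23 − 1.45×8.2 − 1.45×2.2 = 7.93 V.
V_CE = 7.93 V > 0.2 V confirms active-region operation.

I_C ≈ 1.4 mA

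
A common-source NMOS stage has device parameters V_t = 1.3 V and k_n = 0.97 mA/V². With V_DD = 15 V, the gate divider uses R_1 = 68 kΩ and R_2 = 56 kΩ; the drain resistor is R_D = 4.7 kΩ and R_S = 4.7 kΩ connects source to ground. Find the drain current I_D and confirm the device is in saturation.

I_D ≈ 0.88 mA

V_G = V_DD·R_2/(R_1+R_2) = 15×56/124 = 6.77 V.
Assume saturation: I_D = (k_n/2)(V_GS − V_t)² with V_GS = V_G − I_D·R_S = 6.77 − 4.7·I_D.
Substituting gives 10.7·I_D² − 26·I_D + 14.5 = 0, with roots I_D = 0.878 or 1.54 mA.
The root I_D = 1.54 mA gives V_GS = -0.484 V ≤ V_t, so take I_D = 0.878 mA.
Then V_GS = 2.65 V and V_DS = V_DD − I_D(R_D+R_S) = 15 − 0.878×9.4 = 6.74 V.
Saturation requires V_DS ≥ V_GS − V_t = 1.35 V; 6.74 ≥ 1.35 ✓.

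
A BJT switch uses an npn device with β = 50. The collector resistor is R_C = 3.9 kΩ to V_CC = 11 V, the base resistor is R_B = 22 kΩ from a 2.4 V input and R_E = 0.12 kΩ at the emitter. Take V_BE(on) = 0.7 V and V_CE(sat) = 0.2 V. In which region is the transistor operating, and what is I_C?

Assume active: I_B = (2.4 − 0.7)/(22 + 51×0.12) = 0.0605 mA, I_C = β·I_B = 3.02 mA.
Then V_CE = 11 − 3.02×3.9 − 3.08×0.12 = -1.16 V < 0.2 V — the active assumption fails.
Re-solve with V_CE = 0.2 V. KCL at the emitter: V_E/R_E = (V_BB−0.7−V_E)/R_B + (V_CC−0.2−V_E)/R_C, giving V_E = 0.33 V.
I_C = (V_CC − 0.2 − V_E)/R_C = (10.8 − 0.33)/3.9 = 2.68 mA.
Check: I_B = (1.7 − 0.33)/22 = 0.0623 mA, and β·I_B = 3.11 mA > I_C, confirming saturation.

saturation; I_C ≈ 2.7 mA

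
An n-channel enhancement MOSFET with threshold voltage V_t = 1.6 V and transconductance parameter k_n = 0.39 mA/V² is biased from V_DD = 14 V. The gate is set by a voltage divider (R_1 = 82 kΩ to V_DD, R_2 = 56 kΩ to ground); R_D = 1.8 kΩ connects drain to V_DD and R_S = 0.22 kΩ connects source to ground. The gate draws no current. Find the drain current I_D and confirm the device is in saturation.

V_G = V_DD·R_2/(R_1+R_2) = 14×56/138 = 5.68 V.
Assume saturation: I_D = (k_n/2)(V_GS − V_t)² with V_GS = V_G − I_D·R_S = 5.68 − 0.22·I_D.
Substituting gives 0.00944·I_D² − 1.35·I_D + 3.25 = 0, with roots I_D = 2.45 or 141 mA.
The root I_D = 141 mA gives V_GS = -25.3 V ≤ V_t, so take I_D = 2.45 mA.
Then V_GS = 5.14 V and V_DS = V_DD − I_D(R_D+R_S) = 14 − 2.45×2.02 = 9.06 V.
Saturation requires V_DS ≥ V_GS − V_t = 3.54 V; 9.06 ≥ 3.54 ✓.

I_D ≈ 2.4 mA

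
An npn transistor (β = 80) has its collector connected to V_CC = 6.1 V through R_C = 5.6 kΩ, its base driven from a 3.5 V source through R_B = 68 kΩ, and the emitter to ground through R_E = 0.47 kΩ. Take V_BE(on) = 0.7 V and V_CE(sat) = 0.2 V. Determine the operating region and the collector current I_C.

saturation; I_C ≈ 0.97 mA

Assume active: I_B = (3.5 − 0.7)/(68 + 81×0.47) = 0.0264 mA, I_C = β·I_B = 2.11 mA.
Then V_CE = 6.1 − 2.11×5.6 − 2.14×0.47 = -6.73 V < 0.2 V — the active assumption fails.
Re-solve with V_CE = 0.2 V. KCL at the emitter: V_E/R_E = (V_BB−0.7−V_E)/R_B + (V_CC−0.2−V_E)/R_C, giving V_E = 0.472 V.
I_C = (V_CC − 0.2 − V_E)/R_C = (5.9 − 0.472)/5.6 = 0.969 mA.
Check: I_B = (2.8 − 0.472)/68 = 0.0342 mA, and β·I_B = 2.74 mA > I_C, confirming saturation.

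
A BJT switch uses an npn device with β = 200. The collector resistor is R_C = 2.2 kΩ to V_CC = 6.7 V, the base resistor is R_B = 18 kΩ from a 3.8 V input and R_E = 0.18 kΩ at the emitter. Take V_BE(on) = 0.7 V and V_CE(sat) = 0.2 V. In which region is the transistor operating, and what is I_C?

Assume active: I_B = (3.8 − 0.7)/(18 + 201×0.18) = 0.0572 mA, I_C = β·I_B = 11.4 mA.
Then V_CE = 6.7 − 11.4×2.2 − 11.5×0.18 = -20.5 V < 0.2 V — the active assumption fails.
Re-solve with V_CE = 0.2 V. KCL at the emitter: V_E/R_E = (V_BB−0.7−V_E)/R_B + (V_CC−0.2−V_E)/R_C, giving V_E = 0.515 V.
I_C = (V_CC − 0.2 − V_E)/R_C = (6.5 − 0.515)/2.2 = 2.72 mA.
Check: I_B = (3.1 − 0.515)/18 = 0.144 mA, and β·I_B = 28.7 mA > I_C, confirming saturation.

saturation; I_C ≈ 2.7 mA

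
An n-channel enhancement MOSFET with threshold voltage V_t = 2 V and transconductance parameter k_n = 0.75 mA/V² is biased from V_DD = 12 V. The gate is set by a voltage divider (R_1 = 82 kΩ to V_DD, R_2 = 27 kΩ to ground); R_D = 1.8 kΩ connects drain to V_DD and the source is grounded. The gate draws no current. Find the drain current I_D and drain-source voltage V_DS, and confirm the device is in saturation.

I_D ≈ 0.35 mA, V_DS ≈ 11 V

V_G = V_DD·R_2/(R_1+R_2) = 12×27/109 = 2.97 V. With the source grounded, V_GS = V_G = 2.97 V.
Assume saturation: I_D = (k_n/2)(V_GS − V_t)² = (0.75/2)×(2.97 − 2)² = 0.375×0.972² = 0.355 mA.
V_DS = V_DD − I_D·R_D = 12 − 0.355×1.8 = 11.4 V.
Saturation requires V_DS ≥ V_GS − V_t = 0.972 V; 11.4 ≥ 0.972 ✓.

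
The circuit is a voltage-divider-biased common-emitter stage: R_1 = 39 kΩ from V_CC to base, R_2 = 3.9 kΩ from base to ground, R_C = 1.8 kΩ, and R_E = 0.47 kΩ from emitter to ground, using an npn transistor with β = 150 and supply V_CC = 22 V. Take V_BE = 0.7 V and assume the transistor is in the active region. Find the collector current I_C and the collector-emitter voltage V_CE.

Thevenize the base divider: V_Th = V_CC·R_2/(R_1+R_2) = 22×3.9/42.9 = 2 V, R_Th = R_1‖R_2 = 3.55 kΩ.
Base-emitter loop: V_Th = I_B·R_Th + V_BE + (β+1)I_B·R_E, so I_B = (2 − 0.7) / (3.55 + 151×0.47) = 0.0174 mA.
I_C = β·I_B = 150×0.0174 = 2.62 mA, and I_E = (β+1)I_B = 2.63 mA.
V_CE = V_CC − I_C·R_C − I_E·R_E = 22 − 2.62×1.8 − 2.63×0.47 = 16.1 V.
V_CE = 16.1 V > 0.2 V confirms active-region operation.

I_C ≈ 2.6 mA, V_CE ≈ 16 V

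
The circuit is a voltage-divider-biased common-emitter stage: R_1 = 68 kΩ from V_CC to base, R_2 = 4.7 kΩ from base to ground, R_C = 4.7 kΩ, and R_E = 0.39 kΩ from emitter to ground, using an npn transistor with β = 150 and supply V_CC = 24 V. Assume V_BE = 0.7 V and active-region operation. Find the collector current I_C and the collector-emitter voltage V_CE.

I_C ≈ 2 mA, V_CE ≈ 14 V

Thevenize the base divider: V_Th = V_CC·R_2/(R_1+R_2) = 24×4.7/72.7 = 1.55 V, R_Th = R_1‖R_2 = 4.4 kΩ.
Base-emitter loop: V_Th = I_B·R_Th + V_BE + (β+1)I_B·R_E, so I_B = (1.55 − 0.7) / (4.4 + 151×0.39) = 0.0135 mA.
I_C = β·I_B = 150×0.0135 = 2.02 mA, and I_E = (β+1)I_B = 2.03 mA.
V_CE = V_CC − I_C·R_C − I_E·R_E = 24 − 2.02×4.7 − 2.03×0.39 = 13.7 V.
V_CE = 13.7 V > 0.2 V confirms active-region operation.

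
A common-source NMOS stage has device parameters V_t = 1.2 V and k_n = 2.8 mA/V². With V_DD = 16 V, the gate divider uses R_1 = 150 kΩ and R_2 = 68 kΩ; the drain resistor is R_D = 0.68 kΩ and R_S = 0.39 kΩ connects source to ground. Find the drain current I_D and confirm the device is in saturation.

I_D ≈ 4.9 mA

V_G = V_DD·R_2/(R_1+R_2) = 16×68/218 = 4.99 V.
Assume saturation: I_D = (k_n/2)(V_GS − V_t)² with V_GS = V_G − I_D·R_S = 4.99 − 0.39·I_D.
Substituting gives 0.213·I_D² − 5.14·I_D + 20.1 = 0, with roots I_D = 4.92 or 19.2 mA.
The root I_D = 19.2 mA gives V_GS = -2.51 V ≤ V_t, so take I_D = 4.92 mA.
Then V_GS = 3.07 V and V_DS = V_DD − I_D(R_D+R_S) = 16 − 4.92×1.07 = 10.7 V.
Saturation requires V_DS ≥ V_GS − V_t = 1.87 V; 10.7 ≥ 1.87 ✓.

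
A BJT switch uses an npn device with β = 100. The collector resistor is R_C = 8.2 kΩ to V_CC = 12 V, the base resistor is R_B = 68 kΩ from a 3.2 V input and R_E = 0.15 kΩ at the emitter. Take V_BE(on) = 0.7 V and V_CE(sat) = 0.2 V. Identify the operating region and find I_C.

Assume active: I_B = (3.2 − 0.7)/(68 + 101×0.15) = 0.0301 mA, I_C = β·I_B = 3.01 mA.
Then V_CE = 12 − 3.01×8.2 − 3.04×0.15 = -13.1 V < 0.2 V — the active assumption fails.
Re-solve with V_CE = 0.2 V. KCL at the emitter: V_E/R_E = (V_BB−0.7−V_E)/R_B + (V_CC−0.2−V_E)/R_C, giving V_E = 0.217 V.
I_C = (V_CC − 0.2 − V_E)/R_C = (11.8 − 0.217)/8.2 = 1.41 mA.
Check: I_B = (2.5 − 0.217)/68 = 0.0336 mA, and β·I_B = 3.36 mA > I_C, confirming saturation.

saturation; I_C ≈ 1.4 mA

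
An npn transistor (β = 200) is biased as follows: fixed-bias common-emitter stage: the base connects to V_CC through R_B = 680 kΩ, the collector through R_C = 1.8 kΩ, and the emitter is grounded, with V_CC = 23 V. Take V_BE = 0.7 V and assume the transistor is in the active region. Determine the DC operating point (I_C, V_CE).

I_C ≈ 6.6 mA, V_CE ≈ 11 V

Base loop: V_CC = I_B·R_B + V_BE, so I_B = (23 − 0.7)/680 kΩ = 0.0328 mA.
In the active region I_C = β·I_B = 200 × 0.0328 = 6.56 mA.
Collector loop: V_CE = V_CC − I_C·R_C = 23 − 6.56×1.8 = 11.2 V.
Since V_CE = 11.2 V > V_CE(sat) ≈ 0.2 V, the transistor is in the active region as assumed.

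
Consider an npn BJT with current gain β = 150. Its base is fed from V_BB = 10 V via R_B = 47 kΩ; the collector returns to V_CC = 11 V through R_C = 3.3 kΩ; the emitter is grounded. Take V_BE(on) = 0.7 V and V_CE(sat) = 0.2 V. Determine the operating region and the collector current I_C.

saturation; I_C ≈ 3.3 mA

Assume active: I_B = (10 − 0.7)/47 = 0.198 mA, giving I_C = β·I_B = 29.7 mA.
But then V_CE = 11 − 29.7×3.3 = -86.9 V < V_CE(sat) = 0.2 V — impossible in the active region.
So the transistor is saturated. With V_CE = 0.2 V, I_C = (V_CC − 0.2)/R_C = 10.8/3.3 = 3.27 mA.
Check: β·I_B = 29.7 mA > I_C = 3.27 mA, confirming saturation.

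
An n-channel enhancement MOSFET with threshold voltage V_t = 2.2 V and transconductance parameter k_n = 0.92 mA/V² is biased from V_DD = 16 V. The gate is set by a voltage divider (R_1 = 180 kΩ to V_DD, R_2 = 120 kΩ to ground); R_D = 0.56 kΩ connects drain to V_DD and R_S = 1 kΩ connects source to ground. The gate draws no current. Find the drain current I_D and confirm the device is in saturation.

I_D ≈ 2.1 mA

V_G = V_DD·R_2/(R_1+R_2) = 16×120/300 = 6.4 V.
Assume saturation: I_D = (k_n/2)(V_GS − V_t)² with V_GS = V_G − I_D·R_S = 6.4 − 1·I_D.
Substituting gives 0.46·I_D² − 4.86·I_D + 8.11 = 0, with roots I_D = 2.08 or 8.5 mA.
The root I_D = 8.5 mA gives V_GS = -2.1 V ≤ V_t, so take I_D = 2.08 mA.
Then V_GS = 4.32 V and V_DS = V_DD − I_D(R_D+R_S) = 16 − 2.08×1.56 = 12.8 V.
Saturation requires V_DS ≥ V_GS − V_t = 2.12 V; 12.8 ≥ 2.12 ✓.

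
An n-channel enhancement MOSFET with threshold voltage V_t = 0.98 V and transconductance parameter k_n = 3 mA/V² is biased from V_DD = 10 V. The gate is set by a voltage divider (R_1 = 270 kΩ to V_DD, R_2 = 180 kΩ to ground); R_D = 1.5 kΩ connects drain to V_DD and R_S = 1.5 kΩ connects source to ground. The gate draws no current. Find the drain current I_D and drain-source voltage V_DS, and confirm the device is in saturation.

V_G = V_DD·R_2/(R_1+R_2) = 10×180/450 = 4 V.
Assume saturation: I_D = (k_n/2)(V_GS − V_t)² with V_GS = V_G − I_D·R_S = 4 − 1.5·I_D.
Substituting gives 3.38·I_D² − 14.6·I_D + 13.7 = 0, with roots I_D = 1.38 or 2.95 mA.
The root I_D = 2.95 mA gives V_GS = -0.422 V ≤ V_t, so take I_D = 1.38 mA.
Then V_GS = 1.94 V and V_DS = V_DD − I_D(R_D+R_S) = 10 − 1.38×3 = 5.87 V.
Saturation requires V_DS ≥ V_GS − V_t = 0.957 V; 5.87 ≥ 0.957 ✓.

I_D ≈ 1.4 mA, V_DS ≈ 5.9 V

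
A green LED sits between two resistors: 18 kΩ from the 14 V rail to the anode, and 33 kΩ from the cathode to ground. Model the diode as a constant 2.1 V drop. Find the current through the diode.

The two resistors are in series with the diode, so KVL gives 14 = I·18 + 2.1 + I·33.
I = (14 − 2.1) / (18 + 33) kΩ = 11.9 / 51 = 0.233 mA.

I ≈ 0.23 mA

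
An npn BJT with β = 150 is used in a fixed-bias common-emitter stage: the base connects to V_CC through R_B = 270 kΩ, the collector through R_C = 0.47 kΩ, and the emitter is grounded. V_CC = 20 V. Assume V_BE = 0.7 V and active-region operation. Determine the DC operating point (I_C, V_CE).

I_C ≈ 11 mA, V_CE ≈ 15 V

Base loop: V_CC = I_B·R_B + V_BE, so I_B = (20 − 0.7)/270 kΩ = 0.0715 mA.
In the active region I_C = β·I_B = 150 × 0.0715 = 10.7 mA.
Collector loop: V_CE = V_CC − I_C·R_C = 20 − 10.7×0.47 = 15 V.
Since V_CE = 15 V > V_CE(sat) ≈ 0.2 V, the transistor is in the active region as assumed.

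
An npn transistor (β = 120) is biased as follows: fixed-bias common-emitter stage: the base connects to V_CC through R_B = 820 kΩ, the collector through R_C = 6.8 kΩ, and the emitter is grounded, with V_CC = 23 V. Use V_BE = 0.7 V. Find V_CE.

V_CE ≈ 0.81 V

Base loop: V_CC = I_B·R_B + V_BE, so I_B = (23 − 0.7)/820 kΩ = 0.0272 mA.
In the active region I_C = β·I_B = 120 × 0.0272 = 3.26 mA.
Collector loop: V_CE = V_CC − I_C·R_C = 23 − 3.26×6.8 = 0.809 V.
Since V_CE = 0.809 V > V_CE(sat) ≈ 0.2 V, the transistor is in the active region as assumed.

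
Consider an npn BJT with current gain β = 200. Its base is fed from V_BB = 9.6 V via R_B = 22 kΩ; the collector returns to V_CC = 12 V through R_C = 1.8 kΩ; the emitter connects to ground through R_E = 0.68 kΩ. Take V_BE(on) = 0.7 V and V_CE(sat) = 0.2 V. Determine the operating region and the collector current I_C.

Assume active: I_B = (9.6 − 0.7)/(22 + 201×0.68) = 0.0561 mA, I_C = β·I_B = 11.2 mA.
Then V_CE = 12 − 11.2×1.8 − 11.3×0.68 = -15.9 V < 0.2 V — the active assumption fails.
Re-solve with V_CE = 0.2 V. KCL at the emitter: V_E/R_E = (V_BB−0.7−V_E)/R_B + (V_CC−0.2−V_E)/R_C, giving V_E = 3.36 V.
I_C = (V_CC − 0.2 − V_E)/R_C = (11.8 − 3.36)/1.8 = 4.69 mA.
Check: I_B = (8.9 − 3.36)/22 = 0.252 mA, and β·I_B = 50.4 mA > I_C, confirming saturation.

saturation; I_C ≈ 4.7 mA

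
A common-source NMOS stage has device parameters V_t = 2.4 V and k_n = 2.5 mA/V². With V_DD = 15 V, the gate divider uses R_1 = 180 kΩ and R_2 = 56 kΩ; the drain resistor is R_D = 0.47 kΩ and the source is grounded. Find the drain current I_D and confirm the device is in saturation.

I_D ≈ 1.7 mA

V_G = V_DD·R_2/(R_1+R_2) = 15×56/236 = 3.56 V. With the source grounded, V_GS = V_G = 3.56 V.
Assume saturation: I_D = (k_n/2)(V_GS − V_t)² = (2.5/2)×(3.56 − 2.4)² = 1.25×1.16² = 1.68 mA.
V_DS = V_DD − I_D·R_D = 15 − 1.68×0.47 = 14.2 V.
Saturation requires V_DS ≥ V_GS − V_t = 1.16 V; 14.2 ≥ 1.16 ✓.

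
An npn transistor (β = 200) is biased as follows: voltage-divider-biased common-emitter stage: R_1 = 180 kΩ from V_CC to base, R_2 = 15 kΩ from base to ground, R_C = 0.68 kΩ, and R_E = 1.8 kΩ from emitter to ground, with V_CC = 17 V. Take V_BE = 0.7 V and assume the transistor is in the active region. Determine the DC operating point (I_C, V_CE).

I_C ≈ 0.32 mA, V_CE ≈ 16 V

Thevenize the base divider: V_Th = V_CC·R_2/(R_1+R_2) = 17×15/195 = 1.31 V, R_Th = R_1‖R_2 = 13.8 kΩ.
Base-emitter loop: V_Th = I_B·R_Th + V_BE + (β+1)I_B·R_E, so I_B = (1.31 − 0.7) / (13.8 + 201×1.8) = 0.00162 mA.
I_C = β·I_B = 200×0.00162 = 0.324 mA, and I_E = (β+1)I_B = 0.325 mA.
V_CE = V_CC − I_C·R_C − I_E·R_E = 17 − 0.324×0.68 − 0.325×1.8 = 16.2 V.
V_CE = 16.2 V > 0.2 V confirms active-region operation.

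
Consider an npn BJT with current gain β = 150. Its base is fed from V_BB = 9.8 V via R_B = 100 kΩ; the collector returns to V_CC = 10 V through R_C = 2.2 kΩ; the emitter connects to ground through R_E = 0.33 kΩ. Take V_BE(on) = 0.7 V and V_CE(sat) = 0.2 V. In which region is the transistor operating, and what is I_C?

saturation; I_C ≈ 3.9 mA

Assume active: I_B = (9.8 − 0.7)/(100 + 151×0.33) = 0.0607 mA, I_C = β·I_B = 9.11 mA.
Then V_CE = 10 − 9.11×2.2 − 9.17×0.33 = -13.1 V < 0.2 V — the active assumption fails.
Re-solve with V_CE = 0.2 V. KCL at the emitter: V_E/R_E = (V_BB−0.7−V_E)/R_B + (V_CC−0.2−V_E)/R_C, giving V_E = 1.3 V.
I_C = (V_CC − 0.2 − V_E)/R_C = (9.8 − 1.3)/2.2 = 3.86 mA.
Check: I_B = (9.1 − 1.3)/100 = 0.078 mA, and β·I_B = 11.7 mA > I_C, confirming saturation.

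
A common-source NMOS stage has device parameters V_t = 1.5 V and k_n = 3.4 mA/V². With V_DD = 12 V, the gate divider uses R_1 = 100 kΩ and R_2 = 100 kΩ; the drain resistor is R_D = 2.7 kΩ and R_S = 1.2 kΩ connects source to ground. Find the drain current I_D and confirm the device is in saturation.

I_D ≈ 2.7 mA

V_G = V_DD·R_2/(R_1+R_2) = 12×100/200 = 6 V.
Assume saturation: I_D = (k_n/2)(V_GS − V_t)² with V_GS = V_G − I_D·R_S = 6 − 1.2·I_D.
Substituting gives 2.45·I_D² − 19.4·I_D + 34.4 = 0, with roots I_D = 2.7 or 5.21 mA.
The root I_D = 5.21 mA gives V_GS = -0.25 V ≤ V_t, so take I_D = 2.7 mA.
Then V_GS = 2.76 V and V_DS = V_DD − I_D(R_D+R_S) = 12 − 2.7×3.9 = 1.47 V.
Saturation requires V_DS ≥ V_GS − V_t = 1.26 V; 1.47 ≥ 1.26 ✓.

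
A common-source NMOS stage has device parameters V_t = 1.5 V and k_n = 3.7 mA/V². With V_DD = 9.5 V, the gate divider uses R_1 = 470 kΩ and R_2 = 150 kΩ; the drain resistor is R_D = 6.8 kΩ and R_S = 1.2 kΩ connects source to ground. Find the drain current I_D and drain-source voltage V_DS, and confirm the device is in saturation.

I_D ≈ 0.32 mA, V_DS ≈ 6.9 V

V_G = V_DD·R_2/(R_1+R_2) = 9.5×150/620 = 2.3 V.
Assume saturation: I_D = (k_n/2)(V_GS − V_t)² with V_GS = V_G − I_D·R_S = 2.3 − 1.2·I_D.
Substituting gives 2.66·I_D² − 4.54·I_D + 1.18 = 0, with roots I_D = 0.319 or 1.39 mA.
The root I_D = 1.39 mA gives V_GS = 0.634 V ≤ V_t, so take I_D = 0.319 mA.
Then V_GS = 1.92 V and V_DS = V_DD − I_D(R_D+R_S) = 9.5 − 0.319×8 = 6.95 V.
Saturation requires V_DS ≥ V_GS − V_t = 0.415 V; 6.95 ≥ 0.415 ✓.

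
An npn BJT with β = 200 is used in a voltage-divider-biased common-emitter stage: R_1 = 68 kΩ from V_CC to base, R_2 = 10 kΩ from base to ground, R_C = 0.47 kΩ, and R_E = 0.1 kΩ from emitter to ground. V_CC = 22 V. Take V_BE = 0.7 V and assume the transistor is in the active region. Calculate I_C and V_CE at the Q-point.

Thevenize the base divider: V_Th = V_CC·R_2/(R_1+R_2) = 22×10/78 = 2.82 V, R_Th = R_1‖R_2 = 8.72 kΩ.
Base-emitter loop: V_Th = I_B·R_Th + V_BE + (β+1)I_B·R_E, so I_B = (2.82 − 0.7) / (8.72 + 201×0.1) = 0.0736 mA.
I_C = β·I_B = 200×0.0736 = 14.7 mA, and I_E = (β+1)I_B = 14.8 mA.
V_CE = V_CC − I_C·R_C − I_E·R_E = 22 − 14.7×0.47 − 14.8×0.1 = 13.6 V.
V_CE = 13.6 V > 0.2 V confirms active-region operation.

I_C ≈ 15 mA, V_CE ≈ 14 V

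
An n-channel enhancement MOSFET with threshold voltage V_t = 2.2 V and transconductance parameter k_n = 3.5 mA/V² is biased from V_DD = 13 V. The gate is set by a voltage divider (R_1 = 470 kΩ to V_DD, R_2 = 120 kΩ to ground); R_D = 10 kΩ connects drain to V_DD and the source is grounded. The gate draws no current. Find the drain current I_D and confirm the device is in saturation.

I_D ≈ 0.35 mA

V_G = V_DD·R_2/(R_1+R_2) = 13×120/590 = 2.64 V. With the source grounded, V_GS = V_G = 2.64 V.
Assume saturation: I_D = (k_n/2)(V_GS − V_t)² = (3.5/2)×(2.64 − 2.2)² = 1.75×0.444² = 0.345 mA.
V_DS = V_DD − I_D·R_D = 13 − 0.345×10 = 9.55 V.
Saturation requires V_DS ≥ V_GS − V_t = 0.444 V; 9.55 ≥ 0.444 ✓.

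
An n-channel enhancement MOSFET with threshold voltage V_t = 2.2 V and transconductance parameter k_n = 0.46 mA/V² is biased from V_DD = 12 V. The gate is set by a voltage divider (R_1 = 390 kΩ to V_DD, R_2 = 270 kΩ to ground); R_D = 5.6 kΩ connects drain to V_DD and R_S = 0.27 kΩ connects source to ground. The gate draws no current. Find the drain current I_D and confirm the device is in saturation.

I_D ≈ 1.3 mA

V_G = V_DD·R_2/(R_1+R_2) = 12×270/660 = 4.91 V.
Assume saturation: I_D = (k_n/2)(V_GS − V_t)² with V_GS = V_G − I_D·R_S = 4.91 − 0.27·I_D.
Substituting gives 0.0168·I_D² − 1.34·I_D + 1.69 = 0, with roots I_D = 1.28 or 78.4 mA.
The root I_D = 78.4 mA gives V_GS = -16.3 V ≤ V_t, so take I_D = 1.28 mA.
Then V_GS = 4.56 V and V_DS = V_DD − I_D(R_D+R_S) = 12 − 1.28×5.87 = 4.46 V.
Saturation requires V_DS ≥ V_GS − V_t = 2.36 V; 4.46 ≥ 2.36 ✓.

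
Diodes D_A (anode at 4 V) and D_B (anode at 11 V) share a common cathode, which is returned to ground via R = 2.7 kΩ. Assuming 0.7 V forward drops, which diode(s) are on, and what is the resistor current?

Assume both conduct. Then node N would need to be at both 4−0.7 = 3.3 V and 11−0.7 = 10.3 V, which is impossible.
Assume only D_B conducts: V_N = 11 − 0.7 = 10.3 V, so I_R = 10.3/2.7 = 3.81 mA.
Check D_A: its anode-to-cathode voltage is 4 − 10.3 = -6.3 V < 0.7 V, so it is off. The assumption is consistent.

Only D_B conducts; I_R ≈ 3.8 mA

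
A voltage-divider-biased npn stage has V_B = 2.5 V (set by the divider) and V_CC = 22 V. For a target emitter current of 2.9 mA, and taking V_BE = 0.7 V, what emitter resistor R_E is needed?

V_E = V_B − V_BE = 2.5 − 0.7 = 1.8 V.
R_E = V_E / I_E = 1.8 / 2.9 = 0.621 kΩ.

R_E ≈ 0.62 kΩ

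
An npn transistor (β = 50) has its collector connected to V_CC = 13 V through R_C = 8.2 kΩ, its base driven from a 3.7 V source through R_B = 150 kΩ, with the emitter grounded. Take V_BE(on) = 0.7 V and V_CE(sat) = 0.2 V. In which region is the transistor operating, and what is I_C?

Assume active. Base-emitter loop: I_B = (V_BB − V_BE)/R_B = (3.7 − 0.7)/150 = 0.02 mA.
I_C = β·I_B = 50×0.02 = 1 mA.
V_CE = V_CC − I_C·R_C = 13 − 1×8.2 = 4.8 V > V_CE(sat), so the active-region assumption holds.

active; I_C ≈ 1 mA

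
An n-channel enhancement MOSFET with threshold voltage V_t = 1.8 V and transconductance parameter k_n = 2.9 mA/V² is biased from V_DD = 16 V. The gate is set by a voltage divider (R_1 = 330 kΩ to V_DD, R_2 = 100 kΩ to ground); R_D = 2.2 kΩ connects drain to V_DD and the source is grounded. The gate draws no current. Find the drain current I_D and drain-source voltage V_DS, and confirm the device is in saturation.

I_D ≈ 5.4 mA, V_DS ≈ 4.2 V

V_G = V_DD·R_2/(R_1+R_2) = 16×100/430 = 3.72 V. With the source grounded, V_GS = V_G = 3.72 V.
Assume saturation: I_D = (k_n/2)(V_GS − V_t)² = (2.9/2)×(3.72 − 1.8)² = 1.45×1.92² = 5.35 mA.
V_DS = V_DD − I_D·R_D = 16 − 5.35×2.2 = 4.23 V.
Saturation requires V_DS ≥ V_GS − V_t = 1.92 V; 4.23 ≥ 1.92 ✓.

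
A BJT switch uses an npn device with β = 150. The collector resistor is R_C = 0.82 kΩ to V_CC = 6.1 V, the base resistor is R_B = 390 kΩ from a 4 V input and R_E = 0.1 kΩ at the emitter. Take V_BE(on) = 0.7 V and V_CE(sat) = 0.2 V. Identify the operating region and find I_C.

active; I_C ≈ 1.2 mA

Assume active. Base-emitter loop: I_B = (V_BB − V_BE)/(R_B + (β+1)R_E) = (4 − 0.7)/(390 + 151×0.1) = 0.00815 mA.
I_C = β·I_B = 150×0.00815 = 1.22 mA.
V_CE = V_CC − I_C·R_C − I_E·R_E = 6.1 − 1.22×0.82 − 1.23×0.1 = 4.98 V > V_CE(sat), so the active-region assumption holds.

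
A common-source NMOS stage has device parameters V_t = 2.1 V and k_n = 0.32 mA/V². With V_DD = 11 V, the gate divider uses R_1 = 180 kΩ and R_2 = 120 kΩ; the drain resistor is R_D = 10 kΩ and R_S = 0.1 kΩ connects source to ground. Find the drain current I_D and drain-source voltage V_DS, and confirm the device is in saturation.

I_D ≈ 0.79 mA, V_DS ≈ 3 V

V_G = V_DD·R_2/(R_1+R_2) = 11×120/300 = 4.4 V.
Assume saturation: I_D = (k_n/2)(V_GS − V_t)² with V_GS = V_G − I_D·R_S = 4.4 − 0.1·I_D.
Substituting gives 0.0016·I_D² − 1.07·I_D + 0.846 = 0, with roots I_D = 0.789 or 670 mA.
The root I_D = 670 mA gives V_GS = -62.6 V ≤ V_t, so take I_D = 0.789 mA.
Then V_GS = 4.32 V and V_DS = V_DD − I_D(R_D+R_S) = 11 − 0.789×10.1 = 3.03 V.
Saturation requires V_DS ≥ V_GS − V_t = 2.22 V; 3.03 ≥ 2.22 ✓.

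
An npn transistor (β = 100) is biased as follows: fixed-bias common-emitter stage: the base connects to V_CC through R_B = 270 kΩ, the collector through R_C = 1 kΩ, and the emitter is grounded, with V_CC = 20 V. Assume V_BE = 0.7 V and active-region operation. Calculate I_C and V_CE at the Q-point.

Base loop: V_CC = I_B·R_B + V_BE, so I_B = (20 − 0.7)/270 kΩ = 0.0715 mA.
In the active region I_C = β·I_B = 100 × 0.0715 = 7.15 mA.
Collector loop: V_CE = V_CC − I_C·R_C = 20 − 7.15×1 = 12.9 V.
Since V_CE = 12.9 V > V_CE(sat) ≈ 0.2 V, the transistor is in the active region as assumed.

I_C ≈ 7.1 mA, V_CE ≈ 13 V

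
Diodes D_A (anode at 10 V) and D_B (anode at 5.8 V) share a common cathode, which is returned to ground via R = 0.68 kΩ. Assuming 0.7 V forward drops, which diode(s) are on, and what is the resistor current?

Only D_A conducts; I_R ≈ 14 mA

Assume both conduct. Then node N would need to be at both 10−0.7 = 9.3 V and 5.8−0.7 = 5.1 V, which is impossible.
Assume only D_A conducts: V_N = 10 − 0.7 = 9.3 V, so I_R = 9.3/0.68 = 13.7 mA.
Check D_B: its anode-to-cathode voltage is 5.8 − 9.3 = -3.5 V < 0.7 V, so it is off. The assumption is consistent.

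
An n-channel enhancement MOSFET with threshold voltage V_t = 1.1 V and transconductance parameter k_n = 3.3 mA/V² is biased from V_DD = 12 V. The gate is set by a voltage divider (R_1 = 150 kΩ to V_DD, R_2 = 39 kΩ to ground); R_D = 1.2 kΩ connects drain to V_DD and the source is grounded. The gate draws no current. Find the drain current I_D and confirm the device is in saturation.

V_G = V_DD·R_2/(R_1+R_2) = 12×39/189 = 2.48 V. With the source grounded, V_GS = V_G = 2.48 V.
Assume saturation: I_D = (k_n/2)(V_GS − V_t)² = (3.3/2)×(2.48 − 1.1)² = 1.65×1.38² = 3.12 mA.
V_DS = V_DD − I_D·R_D = 12 − 3.12×1.2 = 8.25 V.
Saturation requires V_DS ≥ V_GS − V_t = 1.38 V; 8.25 ≥ 1.38 ✓.

I_D ≈ 3.1 mA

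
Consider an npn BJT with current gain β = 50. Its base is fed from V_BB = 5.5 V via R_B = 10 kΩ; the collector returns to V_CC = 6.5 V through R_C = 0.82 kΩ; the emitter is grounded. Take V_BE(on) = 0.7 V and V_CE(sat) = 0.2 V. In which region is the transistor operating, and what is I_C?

Assume active: I_B = (5.5 − 0.7)/10 = 0.48 mA, giving I_C = β·I_B = 24 mA.
But then V_CE = 6.5 − 24×0.82 = -13.2 V < V_CE(sat) = 0.2 V — impossible in the active region.
So the transistor is saturated. With V_CE = 0.2 V, I_C = (V_CC − 0.2)/R_C = 6.3/0.82 = 7.68 mA.
Check: β·I_B = 24 mA > I_C = 7.68 mA, confirming saturation.

saturation; I_C ≈ 7.7 mA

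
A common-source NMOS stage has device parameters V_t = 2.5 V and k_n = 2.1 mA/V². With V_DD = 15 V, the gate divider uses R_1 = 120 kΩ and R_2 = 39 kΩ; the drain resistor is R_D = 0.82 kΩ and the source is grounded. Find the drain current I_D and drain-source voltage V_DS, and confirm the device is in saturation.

V_G = V_DD·R_2/(R_1+R_2) = 15×39/159 = 3.68 V. With the source grounded, V_GS = V_G = 3.68 V.
Assume saturation: I_D = (k_n/2)(V_GS − V_t)² = (2.1/2)×(3.68 − 2.5)² = 1.05×1.18² = 1.46 mA.
V_DS = V_DD − I_D·R_D = 15 − 1.46×0.82 = 13.8 V.
Saturation requires V_DS ≥ V_GS − V_t = 1.18 V; 13.8 ≥ 1.18 ✓.

I_D ≈ 1.5 mA, V_DS ≈ 14 V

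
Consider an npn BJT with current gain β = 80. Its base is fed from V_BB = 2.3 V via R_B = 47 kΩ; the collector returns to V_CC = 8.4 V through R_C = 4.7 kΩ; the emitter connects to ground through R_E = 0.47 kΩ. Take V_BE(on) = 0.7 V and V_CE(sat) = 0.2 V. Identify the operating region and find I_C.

active; I_C ≈ 1.5 mA

Assume active. Base-emitter loop: I_B = (V_BB − V_BE)/(R_B + (β+1)R_E) = (2.3 − 0.7)/(47 + 81×0.47) = 0.0188 mA.
I_C = β·I_B = 80×0.0188 = 1.5 mA.
V_CE = V_CC − I_C·R_C − I_E·R_E = 8.4 − 1.5×4.7 − 1.52×0.47 = 0.612 V > V_CE(sat), so the active-region assumption holds.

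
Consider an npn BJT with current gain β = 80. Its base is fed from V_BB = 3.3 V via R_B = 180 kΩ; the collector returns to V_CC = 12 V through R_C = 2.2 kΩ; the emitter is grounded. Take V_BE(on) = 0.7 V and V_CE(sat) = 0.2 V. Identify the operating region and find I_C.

active; I_C ≈ 1.2 mA

Assume active. Base-emitter loop: I_B = (V_BB − V_BE)/R_B = (3.3 − 0.7)/180 = 0.0144 mA.
I_C = β·I_B = 80×0.0144 = 1.16 mA.
V_CE = V_CC − I_C·R_C = 12 − 1.16×2.2 = 9.46 V > V_CE(sat), so the active-region assumption holds.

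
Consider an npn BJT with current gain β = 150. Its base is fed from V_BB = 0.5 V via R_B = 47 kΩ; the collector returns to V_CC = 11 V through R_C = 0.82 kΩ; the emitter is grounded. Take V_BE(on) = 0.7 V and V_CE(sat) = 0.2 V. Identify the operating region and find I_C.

cutoff; I_C ≈ 0

V_BB = 0.5 V ≤ V_BE(on) = 0.7 V, so the base-emitter junction is not forward biased.
The transistor is in cutoff: I_B = I_C = 0.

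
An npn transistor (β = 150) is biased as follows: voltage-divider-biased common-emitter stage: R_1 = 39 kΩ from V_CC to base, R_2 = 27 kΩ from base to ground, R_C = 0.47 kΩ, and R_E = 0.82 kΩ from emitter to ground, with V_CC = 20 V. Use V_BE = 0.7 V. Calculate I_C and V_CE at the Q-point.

Thevenize the base divider: V_Th = V_CC·R_2/(R_1+R_2) = 20×27/66 = 8.18 V, R_Th = R_1‖R_2 = 16 kΩ.
Base-emitter loop: V_Th = I_B·R_Th + V_BE + (β+1)I_B·R_E, so I_B = (8.18 − 0.7) / (16 + 151×0.82) = 0.0535 mA.
I_C = β·I_B = 150×0.0535 = 8.03 mA, and I_E = (β+1)I_B = 8.08 mA.
V_CE = V_CC − I_C·R_C − I_E·R_E = 20 − 8.03×0.47 − 8.08×0.82 = 9.6 V.
V_CE = 9.6 V > 0.2 V confirms active-region operation.

I_C ≈ 8 mA, V_CE ≈ 9.6 V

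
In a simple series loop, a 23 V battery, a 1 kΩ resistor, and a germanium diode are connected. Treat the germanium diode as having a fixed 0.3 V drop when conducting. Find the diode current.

I ≈ 23 mA

KVL around the loop: 23 = V_D + I·R = 0.3 + I × 1 kΩ.
So I = (23 − 0.3) / 1 kΩ = 22.7 / 1 = 22.7 mA.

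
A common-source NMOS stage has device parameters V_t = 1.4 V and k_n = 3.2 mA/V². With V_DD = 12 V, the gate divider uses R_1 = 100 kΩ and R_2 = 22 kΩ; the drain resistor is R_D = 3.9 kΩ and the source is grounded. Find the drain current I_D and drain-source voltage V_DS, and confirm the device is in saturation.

I_D ≈ 0.93 mA, V_DS ≈ 8.4 V

V_G = V_DD·R_2/(R_1+R_2) = 12×22/122 = 2.16 V. With the source grounded, V_GS = V_G = 2.16 V.
Assume saturation: I_D = (k_n/2)(V_GS − V_t)² = (3.2/2)×(2.16 − 1.4)² = 1.6×0.764² = 0.934 mA.
V_DS = V_DD − I_D·R_D = 12 − 0.934×3.9 = 8.36 V.
Saturation requires V_DS ≥ V_GS − V_t = 0.764 V; 8.36 ≥ 0.764 ✓.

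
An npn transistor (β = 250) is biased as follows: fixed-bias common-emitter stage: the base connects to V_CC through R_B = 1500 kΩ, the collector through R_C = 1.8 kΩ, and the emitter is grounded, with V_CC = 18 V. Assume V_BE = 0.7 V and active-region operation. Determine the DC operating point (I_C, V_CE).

I_C ≈ 2.9 mA, V_CE ≈ 13 V

Base loop: V_CC = I_B·R_B + V_BE, so I_B = (18 − 0.7)/1500 kΩ = 0.0115 mA.
In the active region I_C = β·I_B = 250 × 0.0115 = 2.88 mA.
Collector loop: V_CE = V_CC − I_C·R_C = 18 − 2.88×1.8 = 12.8 V.
Since V_CE = 12.8 V > V_CE(sat) ≈ 0.2 V, the transistor is in the active region as assumed.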